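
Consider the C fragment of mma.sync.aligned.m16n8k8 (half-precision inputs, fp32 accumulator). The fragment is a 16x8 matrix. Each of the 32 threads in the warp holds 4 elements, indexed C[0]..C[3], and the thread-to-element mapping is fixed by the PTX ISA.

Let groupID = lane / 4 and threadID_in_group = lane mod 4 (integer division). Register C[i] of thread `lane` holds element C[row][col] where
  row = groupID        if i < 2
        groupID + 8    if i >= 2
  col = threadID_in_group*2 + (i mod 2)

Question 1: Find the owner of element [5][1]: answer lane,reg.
r=5->g=5,rb=0  c=1->t=0,b0=1
L=5*4+0=20  i=0*2+1=1

20,1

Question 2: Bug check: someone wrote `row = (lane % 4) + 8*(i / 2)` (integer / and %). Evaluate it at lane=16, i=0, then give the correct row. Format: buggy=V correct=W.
`(lane % 4) + 8*(i / 2)`[16,0]->0
L=16->gid=16>>2=4, tid=16&3=0
[0]->row 4+0=4  col 0·2+0=0
row: 0 vs 4

buggy=0 correct=4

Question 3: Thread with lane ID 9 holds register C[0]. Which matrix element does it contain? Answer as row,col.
9: gr=2,th=1
[0] (2+0,1*2+0) = (2,2)

2,2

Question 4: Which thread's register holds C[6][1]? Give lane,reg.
24,1

r: 6->gid=6,r8=0  c: 1->tid=0,i&1=1
L=6*4+0=24  i=0*2+1=1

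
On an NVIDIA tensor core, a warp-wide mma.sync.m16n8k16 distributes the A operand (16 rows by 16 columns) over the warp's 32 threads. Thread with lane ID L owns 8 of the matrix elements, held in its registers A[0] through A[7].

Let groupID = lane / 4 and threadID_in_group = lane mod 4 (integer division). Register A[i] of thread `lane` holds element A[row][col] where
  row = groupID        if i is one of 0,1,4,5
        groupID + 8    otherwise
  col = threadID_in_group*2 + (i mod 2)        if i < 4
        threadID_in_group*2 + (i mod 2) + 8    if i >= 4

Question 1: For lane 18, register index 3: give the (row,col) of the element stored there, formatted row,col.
lane 18→18/4=4, 18 mod 4=2
i=3  r:4+8→12  c:2·2+1+0→5

12,5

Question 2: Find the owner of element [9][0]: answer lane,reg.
r=9->g=1,rb=1  c=0->cb=0,t=0,b0=0
L=1*4+0=4  i=0*4+1*2+0=2

4,2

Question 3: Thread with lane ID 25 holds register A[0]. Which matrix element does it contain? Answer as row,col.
6,2

25: gid=6,tid=1
[0] (6+0,1*2+0+0) = (6,2)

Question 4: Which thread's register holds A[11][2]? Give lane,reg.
13,2

r=11→G=3,rhi=1  c=2→chi=0,T=1,p=0
L=3*4+1=13  i=0*4+1*2+0=2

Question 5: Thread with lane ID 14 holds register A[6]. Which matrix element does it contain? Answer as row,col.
11,12

lane 14: g=3 (14/4), t=2 (14%4)
i=6: r=3+8=11, c=2*2+0+8=12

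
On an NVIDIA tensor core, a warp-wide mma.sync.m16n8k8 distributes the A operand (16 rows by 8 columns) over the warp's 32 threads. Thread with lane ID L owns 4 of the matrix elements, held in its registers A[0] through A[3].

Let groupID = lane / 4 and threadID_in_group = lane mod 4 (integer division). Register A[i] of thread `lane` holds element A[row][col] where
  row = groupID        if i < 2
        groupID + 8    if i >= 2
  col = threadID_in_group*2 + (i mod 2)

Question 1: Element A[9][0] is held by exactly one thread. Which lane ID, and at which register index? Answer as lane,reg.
r=9→G=1,rhi=1  c=0→T=0,p=0
L=1*4+0=4  i=1*2+0=2

4,2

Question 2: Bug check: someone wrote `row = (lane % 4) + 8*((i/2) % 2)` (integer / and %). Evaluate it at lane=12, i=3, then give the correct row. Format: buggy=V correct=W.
buggy=8 correct=11

`(lane % 4) + 8*((i/2) % 2)`[12,3]=>8
L=12=>grp=12>>2=3, tig=12&3=0
[3]=>row 3+8=11  col 0·2+1=1
row: 8 vs 11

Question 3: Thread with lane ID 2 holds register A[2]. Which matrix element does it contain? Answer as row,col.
8,4

L=2⇒gr=2>>2=0, th=2&3=2
[2]⇒row 0+8=8  col 2·2+0=4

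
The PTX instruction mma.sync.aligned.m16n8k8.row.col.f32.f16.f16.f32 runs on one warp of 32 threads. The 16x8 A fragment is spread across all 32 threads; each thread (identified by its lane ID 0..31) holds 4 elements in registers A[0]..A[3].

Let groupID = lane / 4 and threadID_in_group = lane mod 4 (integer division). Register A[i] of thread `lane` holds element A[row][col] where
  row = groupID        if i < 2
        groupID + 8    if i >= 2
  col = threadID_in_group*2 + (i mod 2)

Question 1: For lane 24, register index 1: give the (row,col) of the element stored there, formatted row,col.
6,1

L=24⇒gr=24>>2=6, th=24&3=0
[1]⇒row 6+0=6  col 0·2+1=1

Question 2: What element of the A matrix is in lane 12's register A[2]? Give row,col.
11,0

lane 12: grp=3 (12/4), tig=0 (12%4)
i=2: r=3+8=11, c=0*2+0=0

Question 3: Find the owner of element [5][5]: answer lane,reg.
r:5=>grp=5,rB=0  c:5=>tig=2,lo=1
L=5*4+2=22  i=0*2+1=1

22,1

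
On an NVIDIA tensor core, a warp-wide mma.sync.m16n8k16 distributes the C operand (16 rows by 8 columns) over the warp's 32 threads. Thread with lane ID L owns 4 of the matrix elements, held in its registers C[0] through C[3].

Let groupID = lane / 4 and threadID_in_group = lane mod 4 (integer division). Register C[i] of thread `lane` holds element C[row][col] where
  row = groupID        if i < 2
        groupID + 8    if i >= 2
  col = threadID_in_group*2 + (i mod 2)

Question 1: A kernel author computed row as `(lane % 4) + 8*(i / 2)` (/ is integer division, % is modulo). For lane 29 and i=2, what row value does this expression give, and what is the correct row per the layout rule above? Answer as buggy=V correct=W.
`(lane % 4) + 8*(i / 2)`[29,2]=>9
29: grp=7,tig=1
[2] (7+8,1*2+0) = (15,2)
row: 9 vs 15

buggy=9 correct=15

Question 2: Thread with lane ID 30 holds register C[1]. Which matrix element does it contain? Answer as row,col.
7,5

lane 30→30/4=7, 30 mod 4=2
i=1  r:7+0→7  c:2·2+1→5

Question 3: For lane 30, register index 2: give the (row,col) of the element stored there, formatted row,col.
15,4

lane 30=>30/4=7, 30 mod 4=2
i=2  r:7+8=>15  c:2·2+0=>4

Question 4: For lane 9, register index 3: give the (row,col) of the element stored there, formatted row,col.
10,3

lane 9->9/4=2, 9 mod 4=1
i=3  r:2+8->10  c:2·1+1->3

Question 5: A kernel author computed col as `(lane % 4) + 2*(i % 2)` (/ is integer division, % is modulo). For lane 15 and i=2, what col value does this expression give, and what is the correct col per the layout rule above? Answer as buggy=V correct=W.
buggy=3 correct=6

`(lane % 4) + 2*(i % 2)`[15,2]=>3
L=15=>grp=15>>2=3, tig=15&3=3
[2]=>row 3+8=11  col 3·2+0=6
col: 3 vs 6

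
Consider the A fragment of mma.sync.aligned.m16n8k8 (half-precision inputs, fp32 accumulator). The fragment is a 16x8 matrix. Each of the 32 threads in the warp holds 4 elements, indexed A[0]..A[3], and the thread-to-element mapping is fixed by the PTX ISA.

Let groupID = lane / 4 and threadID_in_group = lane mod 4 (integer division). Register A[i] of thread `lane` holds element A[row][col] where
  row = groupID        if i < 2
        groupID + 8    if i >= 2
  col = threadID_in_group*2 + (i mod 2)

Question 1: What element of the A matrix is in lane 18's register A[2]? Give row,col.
12,4

lane 18: gr=4 (18/4), th=2 (18%4)
i=2: r=4+8=12, c=2*2+0=4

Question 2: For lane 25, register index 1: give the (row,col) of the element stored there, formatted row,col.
25: gid=6,tid=1
[1] (6+0,1*2+1) = (6,3)

6,3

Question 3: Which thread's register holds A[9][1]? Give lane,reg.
r:9=>grp=1,rB=1  c:1=>tig=0,lo=1
L=1*4+0=4  i=1*2+1=3

4,3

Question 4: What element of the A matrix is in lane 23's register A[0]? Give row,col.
5,6

lane 23->23/4=5, 23 mod 4=3
i=0  r:5+0->5  c:2·3+0->6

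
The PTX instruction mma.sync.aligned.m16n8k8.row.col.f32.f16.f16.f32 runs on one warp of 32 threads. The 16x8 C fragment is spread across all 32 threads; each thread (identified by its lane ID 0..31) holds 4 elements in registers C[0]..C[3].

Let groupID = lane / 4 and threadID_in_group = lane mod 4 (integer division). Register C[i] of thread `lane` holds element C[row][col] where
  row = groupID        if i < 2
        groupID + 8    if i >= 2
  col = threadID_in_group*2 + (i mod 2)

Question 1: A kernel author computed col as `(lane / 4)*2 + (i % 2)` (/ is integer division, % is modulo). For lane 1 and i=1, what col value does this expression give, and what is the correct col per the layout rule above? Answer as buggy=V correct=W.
`(lane / 4)*2 + (i % 2)`[1,1]=>1
1: grp=0,tig=1
[1] (0+0,1*2+1) = (0,3)
col: 1 vs 3

buggy=1 correct=3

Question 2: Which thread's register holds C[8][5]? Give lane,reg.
r:8=>grp=0,rB=1  c:5=>tig=2,lo=1
L=0*4+2=2  i=1*2+1=3

2,3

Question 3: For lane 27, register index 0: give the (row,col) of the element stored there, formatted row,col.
6,6

27: G=6,T=3
[0] (6+0,3*2+0) = (6,6)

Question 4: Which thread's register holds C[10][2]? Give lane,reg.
9,2

r=10⇒gr=2,Rb=1  c=2⇒th=1,odd=0
L=2*4+1=9  i=1*2+0=2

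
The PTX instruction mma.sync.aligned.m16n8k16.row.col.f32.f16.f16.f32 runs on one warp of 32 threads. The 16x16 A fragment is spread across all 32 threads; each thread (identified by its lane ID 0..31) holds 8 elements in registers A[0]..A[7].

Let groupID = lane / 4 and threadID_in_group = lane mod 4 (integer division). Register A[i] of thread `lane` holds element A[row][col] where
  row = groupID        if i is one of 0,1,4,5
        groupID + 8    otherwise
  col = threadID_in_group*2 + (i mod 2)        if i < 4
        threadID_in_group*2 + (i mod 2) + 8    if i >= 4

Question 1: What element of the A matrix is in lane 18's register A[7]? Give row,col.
lane 18→18/4=4, 18 mod 4=2
i=7  r:4+8→12  c:2·2+1+8→13

12,13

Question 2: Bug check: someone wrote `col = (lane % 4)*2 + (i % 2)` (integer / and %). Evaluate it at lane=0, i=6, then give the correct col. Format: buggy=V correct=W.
buggy=0 correct=8

`(lane % 4)*2 + (i % 2)`[0,6]⇒0
0: gr=0,th=0
[6] (0+8,0*2+0+8) = (8,8)
col: 0 vs 8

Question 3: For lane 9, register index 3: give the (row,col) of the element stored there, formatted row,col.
10,3

L=9->gid=9>>2=2, tid=9&3=1
[3]->row 2+8=10  col 1·2+1+0=3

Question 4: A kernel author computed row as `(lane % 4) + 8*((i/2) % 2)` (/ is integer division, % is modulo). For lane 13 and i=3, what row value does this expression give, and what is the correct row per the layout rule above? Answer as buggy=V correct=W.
buggy=9 correct=11

`(lane % 4) + 8*((i/2) % 2)`[13,3]->9
lane 13: gid=3 (13/4), tid=1 (13%4)
i=3: r=3+8=11, c=1*2+1+0=3
row: 9 vs 11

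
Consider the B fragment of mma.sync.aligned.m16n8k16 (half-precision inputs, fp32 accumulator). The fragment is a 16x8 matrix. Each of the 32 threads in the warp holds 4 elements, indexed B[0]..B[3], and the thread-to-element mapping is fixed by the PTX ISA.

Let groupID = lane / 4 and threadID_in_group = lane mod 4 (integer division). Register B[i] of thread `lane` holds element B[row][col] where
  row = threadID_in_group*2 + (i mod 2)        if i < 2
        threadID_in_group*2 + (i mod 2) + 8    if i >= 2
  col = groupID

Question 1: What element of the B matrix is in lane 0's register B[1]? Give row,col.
1,0

0: g=0,t=0
[1] (0*2+1+0,0) = (1,0)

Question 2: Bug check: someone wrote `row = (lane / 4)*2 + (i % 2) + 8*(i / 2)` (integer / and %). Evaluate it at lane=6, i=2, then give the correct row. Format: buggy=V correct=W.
`(lane / 4)*2 + (i % 2) + 8*(i / 2)`[6,2]→10
lane 6→6/4=1, 6 mod 4=2
i=2  r:2·2+0+8→12  c:1
row: 10 vs 12

buggy=10 correct=12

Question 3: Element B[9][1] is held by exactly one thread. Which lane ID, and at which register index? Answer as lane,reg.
c=1→G=1  r=9→rhi=1,T=0,p=1
L=1*4+0=4  i=1*2+1=3

4,3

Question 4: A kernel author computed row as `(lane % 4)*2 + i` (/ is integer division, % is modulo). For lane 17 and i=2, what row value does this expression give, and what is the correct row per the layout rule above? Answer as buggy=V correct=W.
`(lane % 4)*2 + i`[17,2]⇒4
lane 17⇒17/4=4, 17 mod 4=1
i=2  r:2·1+0+8⇒10  c:4
row: 4 vs 10

buggy=4 correct=10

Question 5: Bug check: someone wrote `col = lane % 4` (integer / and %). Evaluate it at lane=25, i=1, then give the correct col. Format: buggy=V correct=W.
`lane % 4`[25,1]=>1
lane 25=>25/4=6, 25 mod 4=1
i=1  r:2·1+1+0=>3  c:6
col: 1 vs 6

buggy=1 correct=6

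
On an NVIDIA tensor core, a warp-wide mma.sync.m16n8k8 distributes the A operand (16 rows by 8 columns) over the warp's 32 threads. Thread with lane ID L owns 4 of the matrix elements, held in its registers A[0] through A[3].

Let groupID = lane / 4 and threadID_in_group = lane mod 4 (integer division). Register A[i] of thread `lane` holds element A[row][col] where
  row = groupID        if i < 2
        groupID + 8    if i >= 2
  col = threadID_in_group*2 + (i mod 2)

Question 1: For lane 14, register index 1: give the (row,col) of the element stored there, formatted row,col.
3,5

14: gid=3,tid=2
[1] (3+0,2*2+1) = (3,5)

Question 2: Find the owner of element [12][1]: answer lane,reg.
r=12->g=4,rb=1  c=1->t=0,b0=1
L=4*4+0=16  i=1*2+1=3

16,3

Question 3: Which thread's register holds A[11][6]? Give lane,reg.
r:11=>grp=3,rB=1  c:6=>tig=3,lo=0
L=3*4+3=15  i=1*2+0=2

15,2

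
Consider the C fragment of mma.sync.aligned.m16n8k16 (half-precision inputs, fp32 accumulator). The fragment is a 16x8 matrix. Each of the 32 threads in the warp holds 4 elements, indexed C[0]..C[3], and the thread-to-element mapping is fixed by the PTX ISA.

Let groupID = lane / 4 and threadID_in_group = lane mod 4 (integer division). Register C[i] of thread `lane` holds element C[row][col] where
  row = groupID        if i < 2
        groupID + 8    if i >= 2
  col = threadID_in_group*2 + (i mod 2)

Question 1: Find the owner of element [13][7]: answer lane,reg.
23,3

r=13->g=5,rb=1  c=7->t=3,b0=1
L=5*4+3=23  i=1*2+1=3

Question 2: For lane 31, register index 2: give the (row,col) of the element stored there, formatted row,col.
lane 31→31/4=7, 31 mod 4=3
i=2  r:7+8→15  c:2·3+0→6

15,6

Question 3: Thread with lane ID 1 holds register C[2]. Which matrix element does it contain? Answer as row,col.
1: gr=0,th=1
[2] (0+8,1*2+0) = (8,2)

8,2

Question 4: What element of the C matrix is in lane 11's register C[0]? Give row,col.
2,6

L=11→G=11>>2=2, T=11&3=3
[0]→row 2+0=2  col 3·2+0=6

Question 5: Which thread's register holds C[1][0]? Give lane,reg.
r:1=>grp=1,rB=0  c:0=>tig=0,lo=0
L=1*4+0=4  i=0*2+0=0

4,0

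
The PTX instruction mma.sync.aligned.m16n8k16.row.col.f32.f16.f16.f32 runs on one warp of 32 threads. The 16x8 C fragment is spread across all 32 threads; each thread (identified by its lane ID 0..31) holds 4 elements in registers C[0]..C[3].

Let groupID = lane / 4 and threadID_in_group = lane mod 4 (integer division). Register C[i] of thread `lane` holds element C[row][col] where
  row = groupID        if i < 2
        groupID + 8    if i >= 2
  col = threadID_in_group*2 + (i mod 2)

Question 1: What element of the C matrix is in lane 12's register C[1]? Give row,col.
3,1

L=12⇒gr=12>>2=3, th=12&3=0
[1]⇒row 3+0=3  col 0·2+1=1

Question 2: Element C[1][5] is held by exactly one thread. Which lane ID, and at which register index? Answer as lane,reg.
6,1

r=1→G=1,rhi=0  c=5→T=2,p=1
L=1*4+2=6  i=0*2+1=1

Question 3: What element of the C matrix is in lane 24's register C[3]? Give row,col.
14,1

lane 24: grp=6 (24/4), tig=0 (24%4)
i=3: r=6+8=14, c=0*2+1=1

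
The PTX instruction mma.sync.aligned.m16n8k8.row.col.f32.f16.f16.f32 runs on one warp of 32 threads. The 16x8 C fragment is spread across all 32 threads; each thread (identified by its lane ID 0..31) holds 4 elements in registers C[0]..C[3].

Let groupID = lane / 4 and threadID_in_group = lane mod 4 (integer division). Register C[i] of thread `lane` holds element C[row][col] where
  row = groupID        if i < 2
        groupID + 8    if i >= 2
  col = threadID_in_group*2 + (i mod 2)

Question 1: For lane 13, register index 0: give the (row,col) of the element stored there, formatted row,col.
lane 13⇒13/4=3, 13 mod 4=1
i=0  r:3+0⇒3  c:2·1+0⇒2

3,2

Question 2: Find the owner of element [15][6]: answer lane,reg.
r=15→G=7,rhi=1  c=6→T=3,p=0
L=7*4+3=31  i=1*2+0=2

31,2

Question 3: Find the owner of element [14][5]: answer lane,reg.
26,3

r:14=>grp=6,rB=1  c:5=>tig=2,lo=1
L=6*4+2=26  i=1*2+1=3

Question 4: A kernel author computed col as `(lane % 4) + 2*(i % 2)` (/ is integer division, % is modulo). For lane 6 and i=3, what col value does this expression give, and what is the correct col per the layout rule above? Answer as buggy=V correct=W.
buggy=4 correct=5

`(lane % 4) + 2*(i % 2)`[6,3]→4
6: G=1,T=2
[3] (1+8,2*2+1) = (9,5)
col: 4 vs 5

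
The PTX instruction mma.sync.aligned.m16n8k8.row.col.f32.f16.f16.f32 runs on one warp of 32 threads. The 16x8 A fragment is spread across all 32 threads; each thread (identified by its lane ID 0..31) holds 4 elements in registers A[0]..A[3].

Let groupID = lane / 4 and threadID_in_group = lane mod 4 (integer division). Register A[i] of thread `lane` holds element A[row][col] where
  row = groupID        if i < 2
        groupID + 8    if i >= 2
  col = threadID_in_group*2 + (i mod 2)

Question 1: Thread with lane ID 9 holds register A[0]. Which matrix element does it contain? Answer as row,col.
2,2

lane 9: g=2 (9/4), t=1 (9%4)
i=0: r=2+0=2, c=1*2+0=2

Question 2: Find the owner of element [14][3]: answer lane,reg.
25,3

r:14=>grp=6,rB=1  c:3=>tig=1,lo=1
L=6*4+1=25  i=1*2+1=3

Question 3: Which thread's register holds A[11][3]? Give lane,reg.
r=11->g=3,rb=1  c=3->t=1,b0=1
L=3*4+1=13  i=1*2+1=3

13,3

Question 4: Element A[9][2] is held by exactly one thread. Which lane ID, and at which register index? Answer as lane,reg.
r: 9->gid=1,r8=1  c: 2->tid=1,i&1=0
L=1*4+1=5  i=1*2+0=2

5,2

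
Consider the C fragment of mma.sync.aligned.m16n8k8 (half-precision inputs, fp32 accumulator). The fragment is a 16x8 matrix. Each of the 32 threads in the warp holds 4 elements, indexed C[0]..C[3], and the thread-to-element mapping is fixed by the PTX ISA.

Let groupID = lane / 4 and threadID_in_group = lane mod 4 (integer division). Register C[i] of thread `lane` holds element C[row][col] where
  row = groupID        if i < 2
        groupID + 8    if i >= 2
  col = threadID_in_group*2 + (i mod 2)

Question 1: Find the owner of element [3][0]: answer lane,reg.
12,0

r=3→G=3,rhi=0  c=0→T=0,p=0
L=3*4+0=12  i=0*2+0=0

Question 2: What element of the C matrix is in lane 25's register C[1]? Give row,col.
6,3

L=25=>grp=25>>2=6, tig=25&3=1
[1]=>row 6+0=6  col 1·2+1=3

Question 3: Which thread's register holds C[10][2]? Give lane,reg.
r=10->g=2,rb=1  c=2->t=1,b0=0
L=2*4+1=9  i=1*2+0=2

9,2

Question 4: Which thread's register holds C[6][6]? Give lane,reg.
27,0

r=6→G=6,rhi=0  c=6→T=3,p=0
L=6*4+3=27  i=0*2+0=0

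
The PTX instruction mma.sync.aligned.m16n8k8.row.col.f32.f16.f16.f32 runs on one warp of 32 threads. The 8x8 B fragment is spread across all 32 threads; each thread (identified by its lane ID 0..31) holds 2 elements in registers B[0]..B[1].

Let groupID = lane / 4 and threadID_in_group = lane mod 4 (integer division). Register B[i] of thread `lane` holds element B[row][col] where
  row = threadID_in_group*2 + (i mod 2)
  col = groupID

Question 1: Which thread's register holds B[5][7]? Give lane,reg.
c: 7->gid=7  r: 5->tid=2,i&1=1
L=7*4+2=30  i=1=1

30,1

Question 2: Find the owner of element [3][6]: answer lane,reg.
25,1

c:6=>grp=6  r:3=>tig=1,lo=1
L=6*4+1=25  i=1=1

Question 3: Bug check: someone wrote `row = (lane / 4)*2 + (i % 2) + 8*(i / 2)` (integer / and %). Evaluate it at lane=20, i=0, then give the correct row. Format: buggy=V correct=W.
buggy=10 correct=0

`(lane / 4)*2 + (i % 2) + 8*(i / 2)`[20,0]→10
lane 20→20/4=5, 20 mod 4=0
i=0  r:2·0+0→0  c:5
row: 10 vs 0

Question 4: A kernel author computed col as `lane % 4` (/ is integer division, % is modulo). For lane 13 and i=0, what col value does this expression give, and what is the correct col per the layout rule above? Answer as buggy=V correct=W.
`lane % 4`[13,0]->1
L=13->g=13>>2=3, t=13&3=1
[0]->row 1·2+0=2  col g=3
col: 1 vs 3

buggy=1 correct=3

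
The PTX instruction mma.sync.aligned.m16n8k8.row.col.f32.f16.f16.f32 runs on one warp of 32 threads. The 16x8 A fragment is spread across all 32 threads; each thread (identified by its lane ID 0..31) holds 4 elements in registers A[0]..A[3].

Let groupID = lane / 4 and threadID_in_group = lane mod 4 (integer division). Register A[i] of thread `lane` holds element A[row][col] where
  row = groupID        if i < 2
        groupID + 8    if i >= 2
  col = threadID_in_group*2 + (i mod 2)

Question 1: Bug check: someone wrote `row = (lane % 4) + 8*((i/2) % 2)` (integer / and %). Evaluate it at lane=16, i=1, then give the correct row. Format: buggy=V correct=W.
buggy=0 correct=4

`(lane % 4) + 8*((i/2) % 2)`[16,1]→0
L=16→G=16>>2=4, T=16&3=0
[1]→row 4+0=4  col 0·2+1=1
row: 0 vs 4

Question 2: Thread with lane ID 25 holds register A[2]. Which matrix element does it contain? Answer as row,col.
25: gr=6,th=1
[2] (6+8,1*2+0) = (14,2)

14,2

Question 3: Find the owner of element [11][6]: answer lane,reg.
15,2

r=11→G=3,rhi=1  c=6→T=3,p=0
L=3*4+3=15  i=1*2+0=2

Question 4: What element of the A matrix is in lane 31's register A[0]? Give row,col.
7,6

lane 31: G=7 (31/4), T=3 (31%4)
i=0: r=7+0=7, c=3*2+0=6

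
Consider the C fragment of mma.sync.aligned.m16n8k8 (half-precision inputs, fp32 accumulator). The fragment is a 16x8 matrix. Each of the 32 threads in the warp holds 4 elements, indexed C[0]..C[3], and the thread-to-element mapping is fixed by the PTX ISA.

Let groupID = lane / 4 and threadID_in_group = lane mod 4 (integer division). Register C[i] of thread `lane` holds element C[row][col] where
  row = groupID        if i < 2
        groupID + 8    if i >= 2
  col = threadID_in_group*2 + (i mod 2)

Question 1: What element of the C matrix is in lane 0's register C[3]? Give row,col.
8,1

L=0→G=0>>2=0, T=0&3=0
[3]→row 0+8=8  col 0·2+1=1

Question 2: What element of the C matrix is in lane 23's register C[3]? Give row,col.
13,7

lane 23: gr=5 (23/4), th=3 (23%4)
i=3: r=5+8=13, c=3*2+1=7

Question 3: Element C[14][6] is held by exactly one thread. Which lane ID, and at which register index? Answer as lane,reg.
27,2

r=14->g=6,rb=1  c=6->t=3,b0=0
L=6*4+3=27  i=1*2+0=2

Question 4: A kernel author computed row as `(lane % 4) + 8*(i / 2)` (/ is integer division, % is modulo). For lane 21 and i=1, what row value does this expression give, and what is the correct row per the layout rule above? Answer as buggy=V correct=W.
buggy=1 correct=5

`(lane % 4) + 8*(i / 2)`[21,1]⇒1
21: gr=5,th=1
[1] (5+0,1*2+1) = (5,3)
row: 1 vs 5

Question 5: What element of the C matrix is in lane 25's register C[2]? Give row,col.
lane 25: g=6 (25/4), t=1 (25%4)
i=2: r=6+8=14, c=1*2+0=2

14,2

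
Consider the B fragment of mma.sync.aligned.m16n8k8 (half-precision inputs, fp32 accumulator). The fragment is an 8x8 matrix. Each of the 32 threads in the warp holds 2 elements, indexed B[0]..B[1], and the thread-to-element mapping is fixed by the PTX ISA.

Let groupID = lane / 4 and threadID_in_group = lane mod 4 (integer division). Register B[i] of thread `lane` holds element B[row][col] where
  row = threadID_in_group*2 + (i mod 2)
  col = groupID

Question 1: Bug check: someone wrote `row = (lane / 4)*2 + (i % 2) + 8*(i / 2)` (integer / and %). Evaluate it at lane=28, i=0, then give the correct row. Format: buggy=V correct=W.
buggy=14 correct=0

`(lane / 4)*2 + (i % 2) + 8*(i / 2)`[28,0]=>14
L=28=>grp=28>>2=7, tig=28&3=0
[0]=>row 0·2+0=0  col grp=7
row: 14 vs 0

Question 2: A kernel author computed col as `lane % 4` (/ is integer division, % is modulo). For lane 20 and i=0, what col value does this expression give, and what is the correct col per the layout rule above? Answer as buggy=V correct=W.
buggy=0 correct=5

`lane % 4`[20,0]⇒0
lane 20: gr=5 (20/4), th=0 (20%4)
i=0: r=0*2+0=0, c=gr=5
col: 0 vs 5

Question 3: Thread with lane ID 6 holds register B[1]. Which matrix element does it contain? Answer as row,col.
6: gid=1,tid=2
[1] (2*2+1,1) = (5,1)

5,1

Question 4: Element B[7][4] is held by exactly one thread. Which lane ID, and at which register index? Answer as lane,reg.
19,1

c:4=>grp=4  r:7=>tig=3,lo=1
L=4*4+3=19  i=1=1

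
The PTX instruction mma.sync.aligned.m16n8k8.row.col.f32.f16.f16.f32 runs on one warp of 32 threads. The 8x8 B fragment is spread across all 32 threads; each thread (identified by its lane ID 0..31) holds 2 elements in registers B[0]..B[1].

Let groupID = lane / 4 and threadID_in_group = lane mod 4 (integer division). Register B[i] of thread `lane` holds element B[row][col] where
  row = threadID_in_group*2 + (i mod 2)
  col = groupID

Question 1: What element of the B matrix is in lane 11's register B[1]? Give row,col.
7,2

L=11->g=11>>2=2, t=11&3=3
[1]->row 3·2+1=7  col g=2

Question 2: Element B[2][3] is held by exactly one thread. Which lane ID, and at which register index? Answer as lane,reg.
c=3⇒gr=3  r=2⇒th=1,odd=0
L=3*4+1=13  i=0=0

13,0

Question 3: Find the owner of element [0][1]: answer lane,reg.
c=1->g=1  r=0->t=0,b0=0
L=1*4+0=4  i=0=0

4,0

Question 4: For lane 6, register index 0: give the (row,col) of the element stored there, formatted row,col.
4,1

L=6->gid=6>>2=1, tid=6&3=2
[0]->row 2·2+0=4  col gid=1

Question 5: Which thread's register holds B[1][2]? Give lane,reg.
8,1

c=2->g=2  r=1->t=0,b0=1
L=2*4+0=8  i=1=1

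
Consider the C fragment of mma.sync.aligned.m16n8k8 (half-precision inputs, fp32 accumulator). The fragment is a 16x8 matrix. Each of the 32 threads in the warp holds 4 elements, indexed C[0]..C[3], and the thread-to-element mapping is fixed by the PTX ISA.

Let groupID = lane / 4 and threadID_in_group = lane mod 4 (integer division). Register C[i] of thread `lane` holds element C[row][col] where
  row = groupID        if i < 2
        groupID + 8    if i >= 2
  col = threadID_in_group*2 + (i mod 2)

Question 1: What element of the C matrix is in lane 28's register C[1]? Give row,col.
28: g=7,t=0
[1] (7+0,0*2+1) = (7,1)

7,1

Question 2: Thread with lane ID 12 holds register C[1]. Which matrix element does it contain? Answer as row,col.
lane 12->12/4=3, 12 mod 4=0
i=1  r:3+0->3  c:2·0+1->1

3,1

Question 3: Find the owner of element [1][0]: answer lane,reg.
r: 1->gid=1,r8=0  c: 0->tid=0,i&1=0
L=1*4+0=4  i=0*2+0=0

4,0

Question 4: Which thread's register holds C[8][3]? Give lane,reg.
r:8=>grp=0,rB=1  c:3=>tig=1,lo=1
L=0*4+1=1  i=1*2+1=3

1,3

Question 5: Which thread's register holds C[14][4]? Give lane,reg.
r: 14->gid=6,r8=1  c: 4->tid=2,i&1=0
L=6*4+2=26  i=1*2+0=2

26,2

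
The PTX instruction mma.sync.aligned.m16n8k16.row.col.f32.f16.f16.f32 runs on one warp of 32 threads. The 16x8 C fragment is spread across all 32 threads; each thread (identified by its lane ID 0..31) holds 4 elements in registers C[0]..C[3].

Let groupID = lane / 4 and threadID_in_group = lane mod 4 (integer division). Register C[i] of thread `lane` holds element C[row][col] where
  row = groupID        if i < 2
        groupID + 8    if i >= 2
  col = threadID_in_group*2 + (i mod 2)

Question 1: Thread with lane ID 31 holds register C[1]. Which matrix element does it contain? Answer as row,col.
L=31=>grp=31>>2=7, tig=31&3=3
[1]=>row 7+0=7  col 3·2+1=7

7,7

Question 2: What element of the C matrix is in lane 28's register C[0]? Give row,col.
7,0

lane 28->28/4=7, 28 mod 4=0
i=0  r:7+0->7  c:2·0+0->0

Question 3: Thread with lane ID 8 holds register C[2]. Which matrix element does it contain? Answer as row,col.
10,0

L=8->g=8>>2=2, t=8&3=0
[2]->row 2+8=10  col 0·2+0=0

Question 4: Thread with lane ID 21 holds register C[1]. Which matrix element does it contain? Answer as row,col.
5,3

lane 21: G=5 (21/4), T=1 (21%4)
i=1: r=5+0=5, c=1*2+1=3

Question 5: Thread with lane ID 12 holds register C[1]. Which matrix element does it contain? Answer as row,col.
lane 12: grp=3 (12/4), tig=0 (12%4)
i=1: r=3+0=3, c=0*2+1=1

3,1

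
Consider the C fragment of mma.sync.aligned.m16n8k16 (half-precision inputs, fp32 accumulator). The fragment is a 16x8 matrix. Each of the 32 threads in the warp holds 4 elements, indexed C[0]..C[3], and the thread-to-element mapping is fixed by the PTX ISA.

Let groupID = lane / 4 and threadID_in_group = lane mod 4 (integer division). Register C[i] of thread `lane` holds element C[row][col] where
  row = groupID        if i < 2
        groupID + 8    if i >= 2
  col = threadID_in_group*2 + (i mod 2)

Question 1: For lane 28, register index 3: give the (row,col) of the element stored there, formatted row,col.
lane 28: grp=7 (28/4), tig=0 (28%4)
i=3: r=7+8=15, c=0*2+1=1

15,1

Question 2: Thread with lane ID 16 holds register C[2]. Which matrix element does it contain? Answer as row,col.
12,0

lane 16=>16/4=4, 16 mod 4=0
i=2  r:4+8=>12  c:2·0+0=>0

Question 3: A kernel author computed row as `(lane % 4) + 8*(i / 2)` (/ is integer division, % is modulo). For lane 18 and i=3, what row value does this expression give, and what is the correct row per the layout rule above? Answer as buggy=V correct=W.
`(lane % 4) + 8*(i / 2)`[18,3]⇒10
lane 18⇒18/4=4, 18 mod 4=2
i=3  r:4+8⇒12  c:2·2+1⇒5
row: 10 vs 12

buggy=10 correct=12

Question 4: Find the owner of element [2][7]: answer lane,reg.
r=2→G=2,rhi=0  c=7→T=3,p=1
L=2*4+3=11  i=0*2+1=1

11,1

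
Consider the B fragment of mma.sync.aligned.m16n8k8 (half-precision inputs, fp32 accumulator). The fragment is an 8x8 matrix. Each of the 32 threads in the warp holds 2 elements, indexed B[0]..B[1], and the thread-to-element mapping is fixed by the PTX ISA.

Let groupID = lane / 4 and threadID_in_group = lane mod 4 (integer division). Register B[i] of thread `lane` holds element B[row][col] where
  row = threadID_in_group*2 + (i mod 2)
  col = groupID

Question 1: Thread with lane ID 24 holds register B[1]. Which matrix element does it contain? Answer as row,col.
1,6

lane 24->24/4=6, 24 mod 4=0
i=1  r:2·0+1->1  c:6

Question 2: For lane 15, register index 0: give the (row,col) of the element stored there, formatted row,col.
15: gr=3,th=3
[0] (3*2+0,3) = (6,3)

6,3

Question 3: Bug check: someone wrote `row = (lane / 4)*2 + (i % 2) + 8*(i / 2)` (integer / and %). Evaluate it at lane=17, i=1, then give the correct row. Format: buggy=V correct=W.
`(lane / 4)*2 + (i % 2) + 8*(i / 2)`[17,1]=>9
17: grp=4,tig=1
[1] (1*2+1,4) = (3,4)
row: 9 vs 3

buggy=9 correct=3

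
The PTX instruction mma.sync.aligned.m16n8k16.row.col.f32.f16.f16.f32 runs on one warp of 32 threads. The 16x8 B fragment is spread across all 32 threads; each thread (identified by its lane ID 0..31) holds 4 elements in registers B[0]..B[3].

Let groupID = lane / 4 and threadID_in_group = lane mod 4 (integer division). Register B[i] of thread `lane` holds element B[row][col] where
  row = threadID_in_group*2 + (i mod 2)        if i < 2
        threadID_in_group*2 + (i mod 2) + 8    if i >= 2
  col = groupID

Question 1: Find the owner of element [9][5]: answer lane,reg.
20,3

c=5→G=5  r=9→rhi=1,T=0,p=1
L=5*4+0=20  i=1*2+1=3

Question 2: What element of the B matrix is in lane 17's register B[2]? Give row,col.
10,4

17: gr=4,th=1
[2] (1*2+0+8,4) = (10,4)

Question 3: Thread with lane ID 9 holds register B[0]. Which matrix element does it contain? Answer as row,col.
9: gr=2,th=1
[0] (1*2+0+0,2) = (2,2)

2,2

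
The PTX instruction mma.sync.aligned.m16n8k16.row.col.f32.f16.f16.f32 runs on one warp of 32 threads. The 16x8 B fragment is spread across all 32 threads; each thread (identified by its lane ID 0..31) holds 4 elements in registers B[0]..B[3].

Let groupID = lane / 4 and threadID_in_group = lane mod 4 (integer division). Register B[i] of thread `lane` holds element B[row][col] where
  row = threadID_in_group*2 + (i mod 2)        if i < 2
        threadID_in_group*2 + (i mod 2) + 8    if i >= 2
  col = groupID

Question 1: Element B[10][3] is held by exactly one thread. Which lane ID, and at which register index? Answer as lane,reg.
13,2

c=3⇒gr=3  r=10⇒Rb=1,th=1,odd=0
L=3*4+1=13  i=1*2+0=2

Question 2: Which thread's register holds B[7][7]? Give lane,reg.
31,1

c:7=>grp=7  r:7=>rB=0,tig=3,lo=1
L=7*4+3=31  i=0*2+1=1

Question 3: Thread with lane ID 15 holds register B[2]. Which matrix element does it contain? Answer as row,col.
14,3

lane 15=>15/4=3, 15 mod 4=3
i=2  r:2·3+0+8=>14  c:3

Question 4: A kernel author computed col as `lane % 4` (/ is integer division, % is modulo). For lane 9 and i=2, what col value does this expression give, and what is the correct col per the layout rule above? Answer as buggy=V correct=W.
buggy=1 correct=2

`lane % 4`[9,2]=>1
L=9=>grp=9>>2=2, tig=9&3=1
[2]=>row 1·2+0+8=10  col grp=2
col: 1 vs 2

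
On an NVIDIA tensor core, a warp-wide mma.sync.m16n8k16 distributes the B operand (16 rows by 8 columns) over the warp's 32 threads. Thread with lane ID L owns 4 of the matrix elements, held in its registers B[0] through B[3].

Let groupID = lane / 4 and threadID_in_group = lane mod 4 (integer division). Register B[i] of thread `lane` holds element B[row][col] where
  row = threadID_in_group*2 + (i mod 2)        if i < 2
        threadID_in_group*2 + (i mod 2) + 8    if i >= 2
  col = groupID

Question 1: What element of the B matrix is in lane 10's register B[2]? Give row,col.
lane 10: gr=2 (10/4), th=2 (10%4)
i=2: r=2*2+0+8=12, c=gr=2

12,2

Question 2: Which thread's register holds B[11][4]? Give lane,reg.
17,3

c: 4->gid=4  r: 11->r8=1,tid=1,i&1=1
L=4*4+1=17  i=1*2+1=3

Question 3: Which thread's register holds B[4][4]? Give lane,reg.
c=4→G=4  r=4→rhi=0,T=2,p=0
L=4*4+2=18  i=0*2+0=0

18,0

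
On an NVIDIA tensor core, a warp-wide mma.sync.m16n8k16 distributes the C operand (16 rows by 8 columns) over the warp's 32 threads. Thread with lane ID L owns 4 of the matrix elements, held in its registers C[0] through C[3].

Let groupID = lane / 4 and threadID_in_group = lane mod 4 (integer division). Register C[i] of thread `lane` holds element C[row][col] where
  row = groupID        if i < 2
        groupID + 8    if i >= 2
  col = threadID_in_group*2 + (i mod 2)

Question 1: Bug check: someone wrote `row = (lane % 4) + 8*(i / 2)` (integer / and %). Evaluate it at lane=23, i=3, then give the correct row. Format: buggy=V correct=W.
buggy=11 correct=13

`(lane % 4) + 8*(i / 2)`[23,3]→11
23: G=5,T=3
[3] (5+8,3*2+1) = (13,7)
row: 11 vs 13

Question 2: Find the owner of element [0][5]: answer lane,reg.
2,1

r=0⇒gr=0,Rb=0  c=5⇒th=2,odd=1
L=0*4+2=2  i=0*2+1=1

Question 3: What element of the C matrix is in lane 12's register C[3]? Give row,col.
11,1

lane 12: gr=3 (12/4), th=0 (12%4)
i=3: r=3+8=11, c=0*2+1=1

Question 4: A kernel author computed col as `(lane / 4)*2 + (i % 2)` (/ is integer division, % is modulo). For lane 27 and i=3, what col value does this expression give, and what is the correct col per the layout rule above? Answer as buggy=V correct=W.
buggy=13 correct=7

`(lane / 4)*2 + (i % 2)`[27,3]=>13
27: grp=6,tig=3
[3] (6+8,3*2+1) = (14,7)
col: 13 vs 7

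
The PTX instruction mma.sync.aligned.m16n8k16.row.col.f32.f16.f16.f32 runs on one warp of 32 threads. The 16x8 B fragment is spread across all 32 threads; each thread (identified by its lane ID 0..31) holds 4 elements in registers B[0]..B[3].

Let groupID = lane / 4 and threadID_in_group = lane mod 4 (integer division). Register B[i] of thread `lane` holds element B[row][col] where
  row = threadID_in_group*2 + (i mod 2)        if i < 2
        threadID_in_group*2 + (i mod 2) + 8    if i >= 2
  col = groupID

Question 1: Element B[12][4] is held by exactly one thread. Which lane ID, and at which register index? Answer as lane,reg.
18,2

c=4→G=4  r=12→rhi=1,T=2,p=0
L=4*4+2=18  i=1*2+0=2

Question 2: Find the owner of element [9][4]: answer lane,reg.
c:4=>grp=4  r:9=>rB=1,tig=0,lo=1
L=4*4+0=16  i=1*2+1=3

16,3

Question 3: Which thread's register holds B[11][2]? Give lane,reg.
9,3

c=2→G=2  r=11→rhi=1,T=1,p=1
L=2*4+1=9  i=1*2+1=3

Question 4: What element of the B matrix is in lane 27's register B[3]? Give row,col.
lane 27: g=6 (27/4), t=3 (27%4)
i=3: r=3*2+1+8=15, c=g=6

15,6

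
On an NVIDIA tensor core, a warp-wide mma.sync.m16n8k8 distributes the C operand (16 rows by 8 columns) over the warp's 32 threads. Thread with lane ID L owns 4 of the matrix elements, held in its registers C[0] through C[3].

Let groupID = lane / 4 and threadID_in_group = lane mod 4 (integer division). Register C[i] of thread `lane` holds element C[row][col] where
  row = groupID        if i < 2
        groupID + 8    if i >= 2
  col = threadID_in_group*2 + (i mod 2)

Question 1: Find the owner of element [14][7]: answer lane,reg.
r=14->g=6,rb=1  c=7->t=3,b0=1
L=6*4+3=27  i=1*2+1=3

27,3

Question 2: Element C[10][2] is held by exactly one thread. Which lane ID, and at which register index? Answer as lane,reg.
9,2

r: 10->gid=2,r8=1  c: 2->tid=1,i&1=0
L=2*4+1=9  i=1*2+0=2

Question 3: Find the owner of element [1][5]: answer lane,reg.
r=1→G=1,rhi=0  c=5→T=2,p=1
L=1*4+2=6  i=0*2+1=1

6,1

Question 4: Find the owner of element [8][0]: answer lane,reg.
0,2

r: 8->gid=0,r8=1  c: 0->tid=0,i&1=0
L=0*4+0=0  i=1*2+0=2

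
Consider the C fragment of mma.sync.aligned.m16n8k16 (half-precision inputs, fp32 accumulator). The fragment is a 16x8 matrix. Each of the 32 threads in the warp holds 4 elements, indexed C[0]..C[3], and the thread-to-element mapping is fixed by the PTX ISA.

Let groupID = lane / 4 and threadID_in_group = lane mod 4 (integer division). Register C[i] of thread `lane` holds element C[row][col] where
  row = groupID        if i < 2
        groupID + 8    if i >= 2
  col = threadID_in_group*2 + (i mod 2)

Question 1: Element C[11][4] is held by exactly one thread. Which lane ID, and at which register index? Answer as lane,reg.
14,2

r=11⇒gr=3,Rb=1  c=4⇒th=2,odd=0
L=3*4+2=14  i=1*2+0=2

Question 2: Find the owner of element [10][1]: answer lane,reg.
8,3

r:10=>grp=2,rB=1  c:1=>tig=0,lo=1
L=2*4+0=8  i=1*2+1=3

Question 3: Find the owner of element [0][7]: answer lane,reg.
r=0⇒gr=0,Rb=0  c=7⇒th=3,odd=1
L=0*4+3=3  i=0*2+1=1

3,1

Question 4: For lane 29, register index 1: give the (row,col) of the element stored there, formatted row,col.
lane 29->29/4=7, 29 mod 4=1
i=1  r:7+0->7  c:2·1+1->3

7,3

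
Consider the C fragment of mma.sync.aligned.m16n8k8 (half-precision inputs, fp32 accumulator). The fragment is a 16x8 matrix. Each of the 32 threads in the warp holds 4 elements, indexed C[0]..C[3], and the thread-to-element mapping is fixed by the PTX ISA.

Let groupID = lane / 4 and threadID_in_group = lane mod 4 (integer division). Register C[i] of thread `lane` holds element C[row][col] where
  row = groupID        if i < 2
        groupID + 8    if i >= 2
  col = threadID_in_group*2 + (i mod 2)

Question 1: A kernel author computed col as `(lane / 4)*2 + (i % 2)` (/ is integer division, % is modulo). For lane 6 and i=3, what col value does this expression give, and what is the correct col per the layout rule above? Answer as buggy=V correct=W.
`(lane / 4)*2 + (i % 2)`[6,3]→3
L=6→G=6>>2=1, T=6&3=2
[3]→row 1+8=9  col 2·2+1=5
col: 3 vs 5

buggy=3 correct=5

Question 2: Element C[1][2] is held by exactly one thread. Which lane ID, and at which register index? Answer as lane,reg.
5,0

r:1=>grp=1,rB=0  c:2=>tig=1,lo=0
L=1*4+1=5  i=0*2+0=0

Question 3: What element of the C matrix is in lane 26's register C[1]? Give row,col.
6,5

lane 26: gr=6 (26/4), th=2 (26%4)
i=1: r=6+0=6, c=2*2+1=5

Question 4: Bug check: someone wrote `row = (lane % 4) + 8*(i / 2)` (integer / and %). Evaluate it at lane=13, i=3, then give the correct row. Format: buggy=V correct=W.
buggy=9 correct=11

`(lane % 4) + 8*(i / 2)`[13,3]→9
13: G=3,T=1
[3] (3+8,1*2+1) = (11,3)
row: 9 vs 11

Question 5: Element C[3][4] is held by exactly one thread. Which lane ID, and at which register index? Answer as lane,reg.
r=3→G=3,rhi=0  c=4→T=2,p=0
L=3*4+2=14  i=0*2+0=0

14,0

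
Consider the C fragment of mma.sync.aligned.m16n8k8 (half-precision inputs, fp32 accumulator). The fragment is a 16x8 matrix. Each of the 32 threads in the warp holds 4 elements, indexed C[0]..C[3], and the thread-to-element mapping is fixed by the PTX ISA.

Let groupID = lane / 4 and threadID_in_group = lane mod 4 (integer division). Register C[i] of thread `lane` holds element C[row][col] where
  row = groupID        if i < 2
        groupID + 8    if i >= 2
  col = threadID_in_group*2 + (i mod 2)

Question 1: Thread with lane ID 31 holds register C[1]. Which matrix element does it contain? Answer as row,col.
31: gr=7,th=3
[1] (7+0,3*2+1) = (7,7)

7,7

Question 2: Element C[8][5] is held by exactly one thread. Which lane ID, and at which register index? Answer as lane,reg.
2,3

r=8->g=0,rb=1  c=5->t=2,b0=1
L=0*4+2=2  i=1*2+1=3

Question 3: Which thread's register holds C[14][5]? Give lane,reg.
26,3

r=14->g=6,rb=1  c=5->t=2,b0=1
L=6*4+2=26  i=1*2+1=3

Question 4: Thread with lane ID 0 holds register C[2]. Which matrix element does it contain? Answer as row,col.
8,0

0: g=0,t=0
[2] (0+8,0*2+0) = (8,0)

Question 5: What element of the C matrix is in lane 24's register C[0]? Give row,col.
lane 24: G=6 (24/4), T=0 (24%4)
i=0: r=6+0=6, c=0*2+0=0

6,0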